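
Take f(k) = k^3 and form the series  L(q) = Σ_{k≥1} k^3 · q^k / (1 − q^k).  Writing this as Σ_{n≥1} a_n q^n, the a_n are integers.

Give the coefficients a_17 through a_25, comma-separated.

4914, 6813, 6860, 9198, 9632, 11988, 12168, 16380, 15751

d|17:{17,1}  Σf=4913+1=4914
q^18  k|18↦f(k): 18:5832 9:729 6:216 3:27 2:8 1:1  a_18=6813
q^19  k|19↦f(k): 19:6859 1:1  a_19=6860
q^20  k|20↦f(k): 1:1 2:8 4:64 5:125 10:1000 20:8000  a_20=9198
q^21  k|21↦f(k): 1:1 3:27 7:343 21:9261  a_21=9632
d|22:{22,11,2,1}  Σf=10648+1331+8+1=11988
n=23: 23·1 1·23  f→[12167+1]=12168
d|24:{1,2,3,4,6,8,12,24}  Σf=1+8+27+64+216+512+1728+13824=16380
q^25  k|25↦f(k): 1:1 5:125 25:15625  a_25=15751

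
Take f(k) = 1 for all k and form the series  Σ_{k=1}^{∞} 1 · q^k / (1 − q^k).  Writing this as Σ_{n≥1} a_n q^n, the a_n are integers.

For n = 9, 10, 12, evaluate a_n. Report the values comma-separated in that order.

3, 4, 6

[q^9] f(9)=1,f(3)=1,f(1)=1 ⇒ 3
[q^10] f(1)=1,f(2)=1,f(5)=1,f(10)=1 ⇒ 4
q^12  k|12↦f(k): 1:1 2:1 3:1 4:1 6:1 12:1  a_12=6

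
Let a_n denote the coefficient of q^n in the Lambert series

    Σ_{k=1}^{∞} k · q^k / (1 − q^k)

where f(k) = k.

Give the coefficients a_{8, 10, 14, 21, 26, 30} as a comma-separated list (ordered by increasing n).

15, 18, 24, 32, 42, 72

n=8: 1·8 2·4 4·2 8·1  f→[1+2+4+8]=15
n=10: 1·10 2·5 5·2 10·1  f→[1+2+5+10]=18
[q^14] f(1)=1,f(2)=2,f(7)=7,f(14)=14 ⇒ 24
n=21: 1·21 3·7 7·3 21·1  f→[1+3+7+21]=32
d|26:{26,13,2,1}  Σf=26+13+2+1=42
[q^30] f(30)=30,f(15)=15,f(10)=10,f(6)=6,f(5)=5,f(3)=3,f(2)=2,f(1)=1 ⇒ 72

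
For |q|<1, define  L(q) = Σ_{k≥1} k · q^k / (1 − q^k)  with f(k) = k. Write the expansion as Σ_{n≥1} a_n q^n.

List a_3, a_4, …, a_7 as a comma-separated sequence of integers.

[q^3] f(1)=1,f(3)=3 ⇒ 4
d|4:{1,2,4}  Σf=1+2+4=7
q^5  k|5↦f(k): 1:1 5:5  a_5=6
q^6  k|6↦f(k): 6:6 3:3 2:2 1:1  a_6=12
n=7: 1·7 7·1  f→[1+7]=8

4, 7, 6, 12, 8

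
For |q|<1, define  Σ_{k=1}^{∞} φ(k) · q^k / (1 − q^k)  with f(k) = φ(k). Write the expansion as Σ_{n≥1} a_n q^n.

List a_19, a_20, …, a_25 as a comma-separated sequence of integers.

q^19  k|19↦φ(k): 1:1 19:18  a_19=19
n=20: 1·20 2·10 4·5 5·4 10·2 20·1  φ→[1+1+2+4+4+8]=20
q^21  k|21↦φ(k): 1:1 3:2 7:6 21:12  a_21=21
q^22  k|22↦φ(k): 1:1 2:1 11:10 22:10  a_22=22
[q^23] φ(1)=1,φ(23)=22 ⇒ 23
d|24:{1,2,3,4,6,8,12,24}  Σφ=1+1+2+2+2+4+4+8=24
[q^25] φ(1)=1,φ(5)=4,φ(25)=20 ⇒ 25

19, 20, 21, 22, 23, 24, 25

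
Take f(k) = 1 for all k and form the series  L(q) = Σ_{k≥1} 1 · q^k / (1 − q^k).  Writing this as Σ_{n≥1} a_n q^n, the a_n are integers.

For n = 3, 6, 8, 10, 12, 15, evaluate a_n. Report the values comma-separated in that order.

n=3: 3·1 1·3  f→[1+1]=2
n=6: 6·1 3·2 2·3 1·6  f→[1+1+1+1]=4
d|8:{8,4,2,1}  Σf=1+1+1+1=4
n=10: 1·10 2·5 5·2 10·1  f→[1+1+1+1]=4
[q^12] f(1)=1,f(2)=1,f(3)=1,f(4)=1,f(6)=1,f(12)=1 ⇒ 6
[q^15] f(1)=1,f(3)=1,f(5)=1,f(15)=1 ⇒ 4

2, 4, 4, 4, 6, 4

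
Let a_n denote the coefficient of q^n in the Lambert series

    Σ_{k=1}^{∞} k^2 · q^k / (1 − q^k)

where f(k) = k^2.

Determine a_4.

[q^4] f(4)=16,f(2)=4,f(1)=1 ⇒ 21

a_4 = 21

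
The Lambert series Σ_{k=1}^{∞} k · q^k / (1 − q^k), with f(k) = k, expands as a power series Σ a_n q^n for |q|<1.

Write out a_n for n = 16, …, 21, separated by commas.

[q^16] f(16)=16,f(8)=8,f(4)=4,f(2)=2,f(1)=1 ⇒ 31
d|17:{1,17}  Σf=1+17=18
d|18:{1,2,3,6,9,18}  Σf=1+2+3+6+9+18=39
[q^19] f(1)=1,f(19)=19 ⇒ 20
d|20:{1,2,4,5,10,20}  Σf=1+2+4+5+10+20=42
d|21:{21,7,3,1}  Σf=21+7+3+1=32

31, 18, 39, 20, 42, 32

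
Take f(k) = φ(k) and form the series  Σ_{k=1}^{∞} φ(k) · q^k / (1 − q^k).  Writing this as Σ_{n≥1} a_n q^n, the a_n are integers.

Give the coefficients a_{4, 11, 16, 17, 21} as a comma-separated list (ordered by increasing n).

q^4  k|4↦φ(k): 4:2 2:1 1:1  a_4=4
q^11  k|11↦φ(k): 1:1 11:10  a_11=11
[q^16] φ(16)=8,φ(8)=4,φ(4)=2,φ(2)=1,φ(1)=1 ⇒ 16
q^17  k|17↦φ(k): 1:1 17:16  a_17=17
q^21  k|21↦φ(k): 21:12 7:6 3:2 1:1  a_21=21

4, 11, 16, 17, 21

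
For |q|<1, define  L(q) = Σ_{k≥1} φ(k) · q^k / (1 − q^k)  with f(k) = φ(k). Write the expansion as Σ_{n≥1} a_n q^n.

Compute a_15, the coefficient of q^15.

q^15  k|15↦φ(k): 1:1 3:2 5:4 15:8  a_15=15

a_15 = 15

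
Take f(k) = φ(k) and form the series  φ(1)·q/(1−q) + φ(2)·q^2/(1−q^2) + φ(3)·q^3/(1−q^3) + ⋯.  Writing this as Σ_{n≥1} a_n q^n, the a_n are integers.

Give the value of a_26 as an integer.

n=26: 1·26 2·13 13·2 26·1  φ→[1+1+12+12]=26

a_26 = 26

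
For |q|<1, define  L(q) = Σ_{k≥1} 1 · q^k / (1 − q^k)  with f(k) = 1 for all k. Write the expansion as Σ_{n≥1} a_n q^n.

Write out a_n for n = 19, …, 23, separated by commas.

q^19  k|19↦f(k): 19:1 1:1  a_19=2
[q^20] f(1)=1,f(2)=1,f(4)=1,f(5)=1,f(10)=1,f(20)=1 ⇒ 6
q^21  k|21↦f(k): 21:1 7:1 3:1 1:1  a_21=4
n=22: 22·1 11·2 2·11 1·22  f→[1+1+1+1]=4
[q^23] f(1)=1,f(23)=1 ⇒ 2

2, 6, 4, 4, 2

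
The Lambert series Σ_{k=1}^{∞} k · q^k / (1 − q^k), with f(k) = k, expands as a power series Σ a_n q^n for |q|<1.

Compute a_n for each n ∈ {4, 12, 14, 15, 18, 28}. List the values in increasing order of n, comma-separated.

7, 28, 24, 24, 39, 56

q^4  k|4↦f(k): 4:4 2:2 1:1  a_4=7
n=12: 12·1 6·2 4·3 3·4 2·6 1·12  f→[12+6+4+3+2+1]=28
d|14:{14,7,2,1}  Σf=14+7+2+1=24
q^15  k|15↦f(k): 15:15 5:5 3:3 1:1  a_15=24
q^18  k|18↦f(k): 18:18 9:9 6:6 3:3 2:2 1:1  a_18=39
[q^28] f(1)=1,f(2)=2,f(4)=4,f(7)=7,f(14)=14,f(28)=28 ⇒ 56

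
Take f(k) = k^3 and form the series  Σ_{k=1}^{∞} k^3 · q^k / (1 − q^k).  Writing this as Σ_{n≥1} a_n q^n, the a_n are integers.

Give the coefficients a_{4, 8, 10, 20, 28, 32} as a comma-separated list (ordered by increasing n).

d|4:{1,2,4}  Σf=1+8+64=73
[q^8] f(8)=512,f(4)=64,f(2)=8,f(1)=1 ⇒ 585
q^10  k|10↦f(k): 10:1000 5:125 2:8 1:1  a_10=1134
n=20: 1·20 2·10 4·5 5·4 10·2 20·1  f→[1+8+64+125+1000+8000]=9198
d|28:{28,14,7,4,2,1}  Σf=21952+2744+343+64+8+1=25112
q^32  k|32↦f(k): 1:1 2:8 4:64 8:512 16:4096 32:32768  a_32=37449

73, 585, 1134, 9198, 25112, 37449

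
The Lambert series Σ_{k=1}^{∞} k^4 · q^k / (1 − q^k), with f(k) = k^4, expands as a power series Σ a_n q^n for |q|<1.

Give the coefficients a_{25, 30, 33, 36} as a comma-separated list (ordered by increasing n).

[q^25] f(1)=1,f(5)=625,f(25)=390625 ⇒ 391251
d|30:{30,15,10,6,5,3,2,1}  Σf=810000+50625+10000+1296+625+81+16+1=872644
[q^33] f(33)=1185921,f(11)=14641,f(3)=81,f(1)=1 ⇒ 1200644
d|36:{1,2,3,4,6,9,12,18,36}  Σf=1+16+81+256+1296+6561+20736+104976+1679616=1813539

391251, 872644, 1200644, 1813539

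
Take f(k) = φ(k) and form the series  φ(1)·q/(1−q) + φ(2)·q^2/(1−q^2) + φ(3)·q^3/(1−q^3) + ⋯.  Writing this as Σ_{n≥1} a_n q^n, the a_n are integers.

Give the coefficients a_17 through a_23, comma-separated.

q^17  k|17↦φ(k): 1:1 17:16  a_17=17
[q^18] φ(18)=6,φ(9)=6,φ(6)=2,φ(3)=2,φ(2)=1,φ(1)=1 ⇒ 18
q^19  k|19↦φ(k): 1:1 19:18  a_19=19
[q^20] φ(1)=1,φ(2)=1,φ(4)=2,φ(5)=4,φ(10)=4,φ(20)=8 ⇒ 20
q^21  k|21↦φ(k): 1:1 3:2 7:6 21:12  a_21=21
n=22: 1·22 2·11 11·2 22·1  φ→[1+1+10+10]=22
n=23: 1·23 23·1  φ→[1+22]=23

17, 18, 19, 20, 21, 22, 23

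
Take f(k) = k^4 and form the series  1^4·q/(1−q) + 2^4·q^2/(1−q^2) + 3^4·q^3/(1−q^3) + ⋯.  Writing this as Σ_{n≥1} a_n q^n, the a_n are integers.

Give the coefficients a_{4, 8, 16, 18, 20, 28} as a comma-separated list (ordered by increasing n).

d|4:{1,2,4}  Σf=1+16+256=273
q^8  k|8↦f(k): 8:4096 4:256 2:16 1:1  a_8=4369
d|16:{1,2,4,8,16}  Σf=1+16+256+4096+65536=69905
q^18  k|18↦f(k): 18:104976 9:6561 6:1296 3:81 2:16 1:1  a_18=112931
d|20:{1,2,4,5,10,20}  Σf=1+16+256+625+10000+160000=170898
q^28  k|28↦f(k): 1:1 2:16 4:256 7:2401 14:38416 28:614656  a_28=655746

273, 4369, 69905, 112931, 170898, 655746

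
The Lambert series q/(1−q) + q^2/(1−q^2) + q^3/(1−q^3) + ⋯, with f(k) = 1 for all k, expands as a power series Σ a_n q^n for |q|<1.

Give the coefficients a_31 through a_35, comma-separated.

d|31:{1,31}  Σf=1+1=2
d|32:{1,2,4,8,16,32}  Σf=1+1+1+1+1+1=6
q^33  k|33↦f(k): 1:1 3:1 11:1 33:1  a_33=4
d|34:{34,17,2,1}  Σf=1+1+1+1=4
n=35: 35·1 7·5 5·7 1·35  f→[1+1+1+1]=4

2, 6, 4, 4, 4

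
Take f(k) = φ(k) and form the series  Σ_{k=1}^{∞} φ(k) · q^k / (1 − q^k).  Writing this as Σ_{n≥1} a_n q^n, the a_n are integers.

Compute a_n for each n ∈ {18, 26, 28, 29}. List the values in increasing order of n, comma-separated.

n=18: 18·1 9·2 6·3 3·6 2·9 1·18  φ→[6+6+2+2+1+1]=18
q^26  k|26↦φ(k): 1:1 2:1 13:12 26:12  a_26=26
[q^28] φ(28)=12,φ(14)=6,φ(7)=6,φ(4)=2,φ(2)=1,φ(1)=1 ⇒ 28
[q^29] φ(1)=1,φ(29)=28 ⇒ 29

18, 26, 28, 29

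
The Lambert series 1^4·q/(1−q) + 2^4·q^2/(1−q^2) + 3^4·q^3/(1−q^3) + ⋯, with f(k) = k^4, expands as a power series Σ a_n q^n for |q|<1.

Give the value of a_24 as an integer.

n=24: 24·1 12·2 8·3 6·4 4·6 3·8 2·12 1·24  f→[331776+20736+4096+1296+256+81+16+1]=358258

a_24 = 358258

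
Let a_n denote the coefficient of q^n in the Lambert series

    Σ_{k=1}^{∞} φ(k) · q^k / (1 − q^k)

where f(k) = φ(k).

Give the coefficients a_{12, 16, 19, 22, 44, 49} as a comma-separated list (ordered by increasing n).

n=12: 12·1 6·2 4·3 3·4 2·6 1·12  φ→[4+2+2+2+1+1]=12
[q^16] φ(16)=8,φ(8)=4,φ(4)=2,φ(2)=1,φ(1)=1 ⇒ 16
n=19: 1·19 19·1  φ→[1+18]=19
d|22:{22,11,2,1}  Σφ=10+10+1+1=22
d|44:{1,2,4,11,22,44}  Σφ=1+1+2+10+10+20=44
n=49: 1·49 7·7 49·1  φ→[1+6+42]=49

12, 16, 19, 22, 44, 49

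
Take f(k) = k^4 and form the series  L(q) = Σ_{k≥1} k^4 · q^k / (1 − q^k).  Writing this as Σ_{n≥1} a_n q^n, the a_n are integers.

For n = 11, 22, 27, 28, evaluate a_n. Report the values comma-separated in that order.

14642, 248914, 538084, 655746

[q^11] f(1)=1,f(11)=14641 ⇒ 14642
n=22: 1·22 2·11 11·2 22·1  f→[1+16+14641+234256]=248914
q^27  k|27↦f(k): 1:1 3:81 9:6561 27:531441  a_27=538084
n=28: 28·1 14·2 7·4 4·7 2·14 1·28  f→[614656+38416+2401+256+16+1]=655746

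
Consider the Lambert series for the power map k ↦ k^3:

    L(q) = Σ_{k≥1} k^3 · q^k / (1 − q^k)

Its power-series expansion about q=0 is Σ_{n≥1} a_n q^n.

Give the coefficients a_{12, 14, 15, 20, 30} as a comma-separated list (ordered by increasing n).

[q^12] f(12)=1728,f(6)=216,f(4)=64,f(3)=27,f(2)=8,f(1)=1 ⇒ 2044
n=14: 1·14 2·7 7·2 14·1  f→[1+8+343+2744]=3096
n=15: 1·15 3·5 5·3 15·1  f→[1+27+125+3375]=3528
q^20  k|20↦f(k): 1:1 2:8 4:64 5:125 10:1000 20:8000  a_20=9198
n=30: 1·30 2·15 3·10 5·6 6·5 10·3 15·2 30·1  f→[1+8+27+125+216+1000+3375+27000]=31752

2044, 3096, 3528, 9198, 31752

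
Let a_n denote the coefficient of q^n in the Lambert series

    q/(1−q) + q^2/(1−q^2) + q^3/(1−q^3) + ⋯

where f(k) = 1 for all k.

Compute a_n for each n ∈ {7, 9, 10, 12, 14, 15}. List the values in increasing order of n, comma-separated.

[q^7] f(1)=1,f(7)=1 ⇒ 2
q^9  k|9↦f(k): 1:1 3:1 9:1  a_9=3
n=10: 10·1 5·2 2·5 1·10  f→[1+1+1+1]=4
n=12: 12·1 6·2 4·3 3·4 2·6 1·12  f→[1+1+1+1+1+1]=6
q^14  k|14↦f(k): 14:1 7:1 2:1 1:1  a_14=4
d|15:{1,3,5,15}  Σf=1+1+1+1=4

2, 3, 4, 6, 4, 4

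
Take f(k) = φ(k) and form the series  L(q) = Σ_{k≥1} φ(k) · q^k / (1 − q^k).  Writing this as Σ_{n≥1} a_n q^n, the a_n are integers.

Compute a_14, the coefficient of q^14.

q^14  k|14↦φ(k): 1:1 2:1 7:6 14:6  a_14=14

a_14 = 14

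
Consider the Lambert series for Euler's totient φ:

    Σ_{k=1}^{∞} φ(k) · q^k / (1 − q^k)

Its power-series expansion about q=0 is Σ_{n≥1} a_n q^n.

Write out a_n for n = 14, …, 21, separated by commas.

d|14:{14,7,2,1}  Σφ=6+6+1+1=14
d|15:{1,3,5,15}  Σφ=1+2+4+8=15
[q^16] φ(1)=1,φ(2)=1,φ(4)=2,φ(8)=4,φ(16)=8 ⇒ 16
[q^17] φ(1)=1,φ(17)=16 ⇒ 17
q^18  k|18↦φ(k): 1:1 2:1 3:2 6:2 9:6 18:6  a_18=18
d|19:{19,1}  Σφ=18+1=19
n=20: 20·1 10·2 5·4 4·5 2·10 1·20  φ→[8+4+4+2+1+1]=20
q^21  k|21↦φ(k): 21:12 7:6 3:2 1:1  a_21=21

14, 15, 16, 17, 18, 19, 20, 21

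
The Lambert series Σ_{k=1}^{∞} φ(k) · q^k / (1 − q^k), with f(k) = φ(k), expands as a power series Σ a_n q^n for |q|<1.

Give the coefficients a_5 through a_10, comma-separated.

q^5  k|5↦φ(k): 5:4 1:1  a_5=5
q^6  k|6↦φ(k): 1:1 2:1 3:2 6:2  a_6=6
n=7: 1·7 7·1  φ→[1+6]=7
d|8:{8,4,2,1}  Σφ=4+2+1+1=8
[q^9] φ(1)=1,φ(3)=2,φ(9)=6 ⇒ 9
n=10: 1·10 2·5 5·2 10·1  φ→[1+1+4+4]=10

5, 6, 7, 8, 9, 10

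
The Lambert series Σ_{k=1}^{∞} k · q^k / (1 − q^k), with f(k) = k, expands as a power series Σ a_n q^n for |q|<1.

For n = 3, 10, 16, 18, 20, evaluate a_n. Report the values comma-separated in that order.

4, 18, 31, 39, 42

d|3:{1,3}  Σf=1+3=4
d|10:{10,5,2,1}  Σf=10+5+2+1=18
n=16: 1·16 2·8 4·4 8·2 16·1  f→[1+2+4+8+16]=31
q^18  k|18↦f(k): 1:1 2:2 3:3 6:6 9:9 18:18  a_18=39
n=20: 1·20 2·10 4·5 5·4 10·2 20·1  f→[1+2+4+5+10+20]=42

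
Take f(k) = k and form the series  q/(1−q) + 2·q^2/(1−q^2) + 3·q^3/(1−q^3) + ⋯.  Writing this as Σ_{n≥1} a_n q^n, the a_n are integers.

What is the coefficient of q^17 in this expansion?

a_17 = 18

[q^17] f(1)=1,f(17)=17 ⇒ 18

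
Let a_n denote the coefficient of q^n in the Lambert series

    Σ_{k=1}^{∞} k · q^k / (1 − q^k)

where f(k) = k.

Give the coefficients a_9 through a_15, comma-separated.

13, 18, 12, 28, 14, 24, 24

[q^9] f(1)=1,f(3)=3,f(9)=9 ⇒ 13
d|10:{10,5,2,1}  Σf=10+5+2+1=18
d|11:{1,11}  Σf=1+11=12
q^12  k|12↦f(k): 1:1 2:2 3:3 4:4 6:6 12:12  a_12=28
n=13: 1·13 13·1  f→[1+13]=14
n=14: 14·1 7·2 2·7 1·14  f→[14+7+2+1]=24
[q^15] f(1)=1,f(3)=3,f(5)=5,f(15)=15 ⇒ 24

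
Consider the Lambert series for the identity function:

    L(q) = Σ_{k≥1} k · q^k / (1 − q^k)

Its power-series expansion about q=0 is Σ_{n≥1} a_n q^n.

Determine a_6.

q^6  k|6↦f(k): 6:6 3:3 2:2 1:1  a_6=12

a_6 = 12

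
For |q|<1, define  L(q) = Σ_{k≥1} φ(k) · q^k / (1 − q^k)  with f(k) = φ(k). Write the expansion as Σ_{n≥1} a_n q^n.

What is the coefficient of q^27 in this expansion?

n=27: 1·27 3·9 9·3 27·1  φ→[1+2+6+18]=27

a_27 = 27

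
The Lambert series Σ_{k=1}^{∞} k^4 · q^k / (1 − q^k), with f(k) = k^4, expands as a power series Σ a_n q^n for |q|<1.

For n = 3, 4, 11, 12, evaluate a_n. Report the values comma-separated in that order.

q^3  k|3↦f(k): 3:81 1:1  a_3=82
d|4:{1,2,4}  Σf=1+16+256=273
n=11: 11·1 1·11  f→[14641+1]=14642
q^12  k|12↦f(k): 12:20736 6:1296 4:256 3:81 2:16 1:1  a_12=22386

82, 273, 14642, 22386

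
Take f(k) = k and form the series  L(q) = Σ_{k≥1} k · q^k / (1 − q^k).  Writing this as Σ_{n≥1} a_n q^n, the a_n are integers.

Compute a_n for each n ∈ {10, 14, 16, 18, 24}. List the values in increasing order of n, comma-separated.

18, 24, 31, 39, 60

[q^10] f(10)=10,f(5)=5,f(2)=2,f(1)=1 ⇒ 18
n=14: 14·1 7·2 2·7 1·14  f→[14+7+2+1]=24
[q^16] f(16)=16,f(8)=8,f(4)=4,f(2)=2,f(1)=1 ⇒ 31
q^18  k|18↦f(k): 1:1 2:2 3:3 6:6 9:9 18:18  a_18=39
d|24:{1,2,3,4,6,8,12,24}  Σf=1+2+3+4+6+8+12+24=60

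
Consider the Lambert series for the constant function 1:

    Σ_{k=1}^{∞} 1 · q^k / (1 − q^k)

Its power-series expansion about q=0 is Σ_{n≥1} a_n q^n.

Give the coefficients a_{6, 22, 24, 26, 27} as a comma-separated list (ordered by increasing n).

d|6:{1,2,3,6}  Σf=1+1+1+1=4
q^22  k|22↦f(k): 22:1 11:1 2:1 1:1  a_22=4
d|24:{1,2,3,4,6,8,12,24}  Σf=1+1+1+1+1+1+1+1=8
q^26  k|26↦f(k): 1:1 2:1 13:1 26:1  a_26=4
n=27: 1·27 3·9 9·3 27·1  f→[1+1+1+1]=4

4, 4, 8, 4, 4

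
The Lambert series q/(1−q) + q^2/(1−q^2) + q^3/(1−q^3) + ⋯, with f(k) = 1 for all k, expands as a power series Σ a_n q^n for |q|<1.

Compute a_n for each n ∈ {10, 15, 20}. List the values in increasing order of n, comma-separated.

d|10:{10,5,2,1}  Σf=1+1+1+1=4
q^15  k|15↦f(k): 15:1 5:1 3:1 1:1  a_15=4
[q^20] f(1)=1,f(2)=1,f(4)=1,f(5)=1,f(10)=1,f(20)=1 ⇒ 6

4, 4, 6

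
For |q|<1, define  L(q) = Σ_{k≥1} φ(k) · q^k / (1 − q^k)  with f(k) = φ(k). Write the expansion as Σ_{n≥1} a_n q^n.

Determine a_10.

d|10:{1,2,5,10}  Σφ=1+1+4+4=10

a_10 = 10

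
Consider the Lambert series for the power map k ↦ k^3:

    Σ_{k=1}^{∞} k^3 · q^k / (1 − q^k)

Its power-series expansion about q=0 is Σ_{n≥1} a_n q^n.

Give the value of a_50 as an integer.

[q^50] f(50)=125000,f(25)=15625,f(10)=1000,f(5)=125,f(2)=8,f(1)=1 ⇒ 141759

a_50 = 141759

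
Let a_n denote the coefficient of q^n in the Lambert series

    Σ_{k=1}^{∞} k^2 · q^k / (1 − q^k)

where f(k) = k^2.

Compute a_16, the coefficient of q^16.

n=16: 1·16 2·8 4·4 8·2 16·1  f→[1+4+16+64+256]=341

a_16 = 341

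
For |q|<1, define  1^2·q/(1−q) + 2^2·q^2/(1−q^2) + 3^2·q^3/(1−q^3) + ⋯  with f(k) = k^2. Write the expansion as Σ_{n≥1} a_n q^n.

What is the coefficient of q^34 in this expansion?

a_34 = 1450

q^34  k|34↦f(k): 34:1156 17:289 2:4 1:1  a_34=1450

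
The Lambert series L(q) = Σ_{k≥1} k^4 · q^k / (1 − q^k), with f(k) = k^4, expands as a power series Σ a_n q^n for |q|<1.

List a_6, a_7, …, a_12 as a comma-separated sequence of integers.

1394, 2402, 4369, 6643, 10642, 14642, 22386

q^6  k|6↦f(k): 1:1 2:16 3:81 6:1296  a_6=1394
n=7: 7·1 1·7  f→[2401+1]=2402
q^8  k|8↦f(k): 1:1 2:16 4:256 8:4096  a_8=4369
n=9: 9·1 3·3 1·9  f→[6561+81+1]=6643
q^10  k|10↦f(k): 1:1 2:16 5:625 10:10000  a_10=10642
d|11:{1,11}  Σf=1+14641=14642
d|12:{12,6,4,3,2,1}  Σf=20736+1296+256+81+16+1=22386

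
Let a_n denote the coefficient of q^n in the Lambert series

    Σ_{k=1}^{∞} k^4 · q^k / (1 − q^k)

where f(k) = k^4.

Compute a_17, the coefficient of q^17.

d|17:{1,17}  Σf=1+83521=83522

a_17 = 83522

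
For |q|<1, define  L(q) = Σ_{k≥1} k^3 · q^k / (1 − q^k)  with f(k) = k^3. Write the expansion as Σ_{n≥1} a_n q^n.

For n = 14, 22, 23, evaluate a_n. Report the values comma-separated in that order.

3096, 11988, 12168

n=14: 14·1 7·2 2·7 1·14  f→[2744+343+8+1]=3096
[q^22] f(1)=1,f(2)=8,f(11)=1331,f(22)=10648 ⇒ 11988
d|23:{23,1}  Σf=12167+1=12168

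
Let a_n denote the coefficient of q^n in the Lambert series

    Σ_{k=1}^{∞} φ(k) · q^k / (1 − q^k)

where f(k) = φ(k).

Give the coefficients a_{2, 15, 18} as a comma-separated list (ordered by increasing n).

[q^2] φ(2)=1,φ(1)=1 ⇒ 2
q^15  k|15↦φ(k): 1:1 3:2 5:4 15:8  a_15=15
n=18: 18·1 9·2 6·3 3·6 2·9 1·18  φ→[6+6+2+2+1+1]=18

2, 15, 18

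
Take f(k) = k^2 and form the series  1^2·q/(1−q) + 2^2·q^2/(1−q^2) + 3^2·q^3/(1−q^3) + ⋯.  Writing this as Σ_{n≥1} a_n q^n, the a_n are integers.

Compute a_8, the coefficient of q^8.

[q^8] f(1)=1,f(2)=4,f(4)=16,f(8)=64 ⇒ 85

a_8 = 85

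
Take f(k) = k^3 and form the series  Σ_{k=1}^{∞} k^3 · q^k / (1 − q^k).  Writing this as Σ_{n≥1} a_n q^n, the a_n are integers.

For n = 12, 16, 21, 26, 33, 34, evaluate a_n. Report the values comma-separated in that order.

2044, 4681, 9632, 19782, 37296, 44226

[q^12] f(12)=1728,f(6)=216,f(4)=64,f(3)=27,f(2)=8,f(1)=1 ⇒ 2044
d|16:{16,8,4,2,1}  Σf=4096+512+64+8+1=4681
[q^21] f(21)=9261,f(7)=343,f(3)=27,f(1)=1 ⇒ 9632
n=26: 1·26 2·13 13·2 26·1  f→[1+8+2197+17576]=19782
d|33:{1,3,11,33}  Σf=1+27+1331+35937=37296
q^34  k|34↦f(k): 34:39304 17:4913 2:8 1:1  a_34=44226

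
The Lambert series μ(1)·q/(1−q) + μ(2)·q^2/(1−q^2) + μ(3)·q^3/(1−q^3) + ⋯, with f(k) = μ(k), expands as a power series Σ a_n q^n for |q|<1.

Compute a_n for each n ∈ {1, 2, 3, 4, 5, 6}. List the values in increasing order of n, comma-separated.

1, 0, 0, 0, 0, 0

n=1: 1·1  μ→[1]=1
d|2:{1,2}  Σμ=1+(-1)=0
d|3:{3,1}  Σμ=(-1)+1=0
q^4  k|4↦μ(k): 1:1 2:-1 4:0  a_4=0
d|5:{5,1}  Σμ=(-1)+1=0
[q^6] μ(1)=1,μ(2)=-1,μ(3)=-1,μ(6)=1 ⇒ 0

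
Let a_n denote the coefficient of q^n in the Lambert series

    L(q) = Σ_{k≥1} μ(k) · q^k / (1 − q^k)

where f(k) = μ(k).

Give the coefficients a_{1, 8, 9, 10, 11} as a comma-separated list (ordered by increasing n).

d|1:{1}  Σμ=1=1
q^8  k|8↦μ(k): 8:0 4:0 2:-1 1:1  a_8=0
[q^9] μ(9)=0,μ(3)=-1,μ(1)=1 ⇒ 0
d|10:{10,5,2,1}  Σμ=1+(-1)+(-1)+1=0
d|11:{11,1}  Σμ=(-1)+1=0

1, 0, 0, 0, 0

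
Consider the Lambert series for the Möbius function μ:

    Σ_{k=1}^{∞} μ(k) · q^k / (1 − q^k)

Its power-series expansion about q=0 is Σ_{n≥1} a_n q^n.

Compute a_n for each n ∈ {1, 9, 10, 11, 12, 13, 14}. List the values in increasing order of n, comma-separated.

n=1: 1·1  μ→[1]=1
q^9  k|9↦μ(k): 9:0 3:-1 1:1  a_9=0
n=10: 10·1 5·2 2·5 1·10  μ→[1+(-1)+(-1)+1]=0
d|11:{1,11}  Σμ=1+(-1)=0
d|12:{1,2,3,4,6,12}  Σμ=1+(-1)+(-1)+0+1+0=0
d|13:{1,13}  Σμ=1+(-1)=0
n=14: 14·1 7·2 2·7 1·14  μ→[1+(-1)+(-1)+1]=0

1, 0, 0, 0, 0, 0, 0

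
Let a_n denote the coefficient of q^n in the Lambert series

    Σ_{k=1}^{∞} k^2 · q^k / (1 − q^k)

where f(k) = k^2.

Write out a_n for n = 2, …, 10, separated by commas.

n=2: 2·1 1·2  f→[4+1]=5
n=3: 1·3 3·1  f→[1+9]=10
q^4  k|4↦f(k): 4:16 2:4 1:1  a_4=21
n=5: 1·5 5·1  f→[1+25]=26
[q^6] f(6)=36,f(3)=9,f(2)=4,f(1)=1 ⇒ 50
[q^7] f(1)=1,f(7)=49 ⇒ 50
q^8  k|8↦f(k): 1:1 2:4 4:16 8:64  a_8=85
q^9  k|9↦f(k): 9:81 3:9 1:1  a_9=91
[q^10] f(1)=1,f(2)=4,f(5)=25,f(10)=100 ⇒ 130

5, 10, 21, 26, 50, 50, 85, 91, 130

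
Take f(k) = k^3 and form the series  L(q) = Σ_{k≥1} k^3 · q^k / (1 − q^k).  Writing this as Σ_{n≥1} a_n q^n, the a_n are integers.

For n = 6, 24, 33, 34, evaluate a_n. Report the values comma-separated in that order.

252, 16380, 37296, 44226

n=6: 6·1 3·2 2·3 1·6  f→[216+27+8+1]=252
n=24: 1·24 2·12 3·8 4·6 6·4 8·3 12·2 24·1  f→[1+8+27+64+216+512+1728+13824]=16380
n=33: 33·1 11·3 3·11 1·33  f→[35937+1331+27+1]=37296
n=34: 34·1 17·2 2·17 1·34  f→[39304+4913+8+1]=44226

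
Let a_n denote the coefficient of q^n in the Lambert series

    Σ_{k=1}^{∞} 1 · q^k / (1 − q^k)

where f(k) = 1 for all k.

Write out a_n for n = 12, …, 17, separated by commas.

6, 2, 4, 4, 5, 2

n=12: 1·12 2·6 3·4 4·3 6·2 12·1  f→[1+1+1+1+1+1]=6
q^13  k|13↦f(k): 1:1 13:1  a_13=2
d|14:{1,2,7,14}  Σf=1+1+1+1=4
[q^15] f(1)=1,f(3)=1,f(5)=1,f(15)=1 ⇒ 4
q^16  k|16↦f(k): 16:1 8:1 4:1 2:1 1:1  a_16=5
n=17: 1·17 17·1  f→[1+1]=2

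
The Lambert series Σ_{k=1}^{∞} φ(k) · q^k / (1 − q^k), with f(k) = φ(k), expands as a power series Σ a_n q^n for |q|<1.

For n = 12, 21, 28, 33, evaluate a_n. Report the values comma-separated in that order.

[q^12] φ(12)=4,φ(6)=2,φ(4)=2,φ(3)=2,φ(2)=1,φ(1)=1 ⇒ 12
n=21: 21·1 7·3 3·7 1·21  φ→[12+6+2+1]=21
q^28  k|28↦φ(k): 28:12 14:6 7:6 4:2 2:1 1:1  a_28=28
[q^33] φ(33)=20,φ(11)=10,φ(3)=2,φ(1)=1 ⇒ 33

12, 21, 28, 33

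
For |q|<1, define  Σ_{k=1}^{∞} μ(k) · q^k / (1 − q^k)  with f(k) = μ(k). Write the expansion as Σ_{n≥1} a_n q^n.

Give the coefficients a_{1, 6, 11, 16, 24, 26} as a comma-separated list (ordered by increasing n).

1, 0, 0, 0, 0, 0

q^1  k|1↦μ(k): 1:1  a_1=1
q^6  k|6↦μ(k): 1:1 2:-1 3:-1 6:1  a_6=0
[q^11] μ(11)=-1,μ(1)=1 ⇒ 0
d|16:{16,8,4,2,1}  Σμ=0+0+0+(-1)+1=0
[q^24] μ(24)=0,μ(12)=0,μ(8)=0,μ(6)=1,μ(4)=0,μ(3)=-1,μ(2)=-1,μ(1)=1 ⇒ 0
n=26: 1·26 2·13 13·2 26·1  μ→[1+(-1)+(-1)+1]=0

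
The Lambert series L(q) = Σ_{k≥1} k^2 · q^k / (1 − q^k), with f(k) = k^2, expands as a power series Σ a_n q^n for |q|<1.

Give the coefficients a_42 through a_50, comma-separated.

d|42:{1,2,3,6,7,14,21,42}  Σf=1+4+9+36+49+196+441+1764=2500
q^43  k|43↦f(k): 1:1 43:1849  a_43=1850
q^44  k|44↦f(k): 44:1936 22:484 11:121 4:16 2:4 1:1  a_44=2562
q^45  k|45↦f(k): 45:2025 15:225 9:81 5:25 3:9 1:1  a_45=2366
d|46:{46,23,2,1}  Σf=2116+529+4+1=2650
[q^47] f(1)=1,f(47)=2209 ⇒ 2210
[q^48] f(48)=2304,f(24)=576,f(16)=256,f(12)=144,f(8)=64,f(6)=36,f(4)=16,f(3)=9,f(2)=4,f(1)=1 ⇒ 3410
[q^49] f(1)=1,f(7)=49,f(49)=2401 ⇒ 2451
d|50:{50,25,10,5,2,1}  Σf=2500+625+100+25+4+1=3255

2500, 1850, 2562, 2366, 2650, 2210, 3410, 2451, 3255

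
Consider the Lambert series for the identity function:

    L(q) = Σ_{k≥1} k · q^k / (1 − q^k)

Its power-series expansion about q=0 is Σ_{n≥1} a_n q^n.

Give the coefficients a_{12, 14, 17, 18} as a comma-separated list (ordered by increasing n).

[q^12] f(1)=1,f(2)=2,f(3)=3,f(4)=4,f(6)=6,f(12)=12 ⇒ 28
n=14: 1·14 2·7 7·2 14·1  f→[1+2+7+14]=24
n=17: 1·17 17·1  f→[1+17]=18
[q^18] f(18)=18,f(9)=9,f(6)=6,f(3)=3,f(2)=2,f(1)=1 ⇒ 39

28, 24, 18, 39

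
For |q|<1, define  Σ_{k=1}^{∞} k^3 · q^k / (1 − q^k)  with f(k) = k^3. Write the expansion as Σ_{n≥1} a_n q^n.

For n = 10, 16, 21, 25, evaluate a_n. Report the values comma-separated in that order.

n=10: 1·10 2·5 5·2 10·1  f→[1+8+125+1000]=1134
n=16: 1·16 2·8 4·4 8·2 16·1  f→[1+8+64+512+4096]=4681
d|21:{1,3,7,21}  Σf=1+27+343+9261=9632
n=25: 25·1 5·5 1·25  f→[15625+125+1]=15751

1134, 4681, 9632, 15751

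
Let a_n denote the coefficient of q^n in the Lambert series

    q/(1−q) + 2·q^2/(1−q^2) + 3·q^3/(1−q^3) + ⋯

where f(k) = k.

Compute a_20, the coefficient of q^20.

a_20 = 42

q^20  k|20↦f(k): 20:20 10:10 5:5 4:4 2:2 1:1  a_20=42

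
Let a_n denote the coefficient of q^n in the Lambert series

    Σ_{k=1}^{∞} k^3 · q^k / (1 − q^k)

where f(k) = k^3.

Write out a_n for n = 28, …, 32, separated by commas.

n=28: 28·1 14·2 7·4 4·7 2·14 1·28  f→[21952+2744+343+64+8+1]=25112
d|29:{1,29}  Σf=1+24389=24390
q^30  k|30↦f(k): 1:1 2:8 3:27 5:125 6:216 10:1000 15:3375 30:27000  a_30=31752
q^31  k|31↦f(k): 1:1 31:29791  a_31=29792
n=32: 32·1 16·2 8·4 4·8 2·16 1·32  f→[32768+4096+512+64+8+1]=37449

25112, 24390, 31752, 29792, 37449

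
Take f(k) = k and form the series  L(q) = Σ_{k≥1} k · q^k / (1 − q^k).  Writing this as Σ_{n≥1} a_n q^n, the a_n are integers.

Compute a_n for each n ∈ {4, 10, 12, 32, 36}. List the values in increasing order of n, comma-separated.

n=4: 1·4 2·2 4·1  f→[1+2+4]=7
q^10  k|10↦f(k): 1:1 2:2 5:5 10:10  a_10=18
q^12  k|12↦f(k): 12:12 6:6 4:4 3:3 2:2 1:1  a_12=28
[q^32] f(1)=1,f(2)=2,f(4)=4,f(8)=8,f(16)=16,f(32)=32 ⇒ 63
d|36:{1,2,3,4,6,9,12,18,36}  Σf=1+2+3+4+6+9+12+18+36=91

7, 18, 28, 63, 91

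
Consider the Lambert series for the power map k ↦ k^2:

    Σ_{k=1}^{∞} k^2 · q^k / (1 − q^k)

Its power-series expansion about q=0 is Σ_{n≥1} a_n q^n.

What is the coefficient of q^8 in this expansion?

n=8: 1·8 2·4 4·2 8·1  f→[1+4+16+64]=85

a_8 = 85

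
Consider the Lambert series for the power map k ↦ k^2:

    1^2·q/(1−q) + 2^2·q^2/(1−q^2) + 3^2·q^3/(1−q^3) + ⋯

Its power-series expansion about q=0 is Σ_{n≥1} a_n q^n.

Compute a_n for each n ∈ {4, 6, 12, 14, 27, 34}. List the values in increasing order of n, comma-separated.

21, 50, 210, 250, 820, 1450

[q^4] f(1)=1,f(2)=4,f(4)=16 ⇒ 21
d|6:{6,3,2,1}  Σf=36+9+4+1=50
d|12:{1,2,3,4,6,12}  Σf=1+4+9+16+36+144=210
n=14: 14·1 7·2 2·7 1·14  f→[196+49+4+1]=250
d|27:{1,3,9,27}  Σf=1+9+81+729=820
n=34: 1·34 2·17 17·2 34·1  f→[1+4+289+1156]=1450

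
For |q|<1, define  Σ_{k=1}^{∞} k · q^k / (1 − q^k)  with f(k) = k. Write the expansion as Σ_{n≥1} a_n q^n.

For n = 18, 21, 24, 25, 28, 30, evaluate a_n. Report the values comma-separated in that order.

39, 32, 60, 31, 56, 72

d|18:{18,9,6,3,2,1}  Σf=18+9+6+3+2+1=39
[q^21] f(21)=21,f(7)=7,f(3)=3,f(1)=1 ⇒ 32
[q^24] f(1)=1,f(2)=2,f(3)=3,f(4)=4,f(6)=6,f(8)=8,f(12)=12,f(24)=24 ⇒ 60
q^25  k|25↦f(k): 1:1 5:5 25:25  a_25=31
d|28:{1,2,4,7,14,28}  Σf=1+2+4+7+14+28=56
[q^30] f(1)=1,f(2)=2,f(3)=3,f(5)=5,f(6)=6,f(10)=10,f(15)=15,f(30)=30 ⇒ 72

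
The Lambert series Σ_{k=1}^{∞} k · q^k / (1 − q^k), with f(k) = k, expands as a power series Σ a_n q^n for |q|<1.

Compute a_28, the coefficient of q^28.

a_28 = 56

d|28:{28,14,7,4,2,1}  Σf=28+14+7+4+2+1=56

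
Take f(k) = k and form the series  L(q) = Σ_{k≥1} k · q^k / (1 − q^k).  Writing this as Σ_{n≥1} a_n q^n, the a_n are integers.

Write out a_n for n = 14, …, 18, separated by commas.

24, 24, 31, 18, 39

[q^14] f(14)=14,f(7)=7,f(2)=2,f(1)=1 ⇒ 24
n=15: 15·1 5·3 3·5 1·15  f→[15+5+3+1]=24
d|16:{16,8,4,2,1}  Σf=16+8+4+2+1=31
d|17:{17,1}  Σf=17+1=18
d|18:{1,2,3,6,9,18}  Σf=1+2+3+6+9+18=39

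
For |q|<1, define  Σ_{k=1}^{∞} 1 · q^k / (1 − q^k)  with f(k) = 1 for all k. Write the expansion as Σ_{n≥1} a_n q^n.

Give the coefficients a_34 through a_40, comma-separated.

n=34: 1·34 2·17 17·2 34·1  f→[1+1+1+1]=4
q^35  k|35↦f(k): 35:1 7:1 5:1 1:1  a_35=4
d|36:{36,18,12,9,6,4,3,2,1}  Σf=1+1+1+1+1+1+1+1+1=9
q^37  k|37↦f(k): 1:1 37:1  a_37=2
q^38  k|38↦f(k): 38:1 19:1 2:1 1:1  a_38=4
n=39: 39·1 13·3 3·13 1·39  f→[1+1+1+1]=4
[q^40] f(1)=1,f(2)=1,f(4)=1,f(5)=1,f(8)=1,f(10)=1,f(20)=1,f(40)=1 ⇒ 8

4, 4, 9, 2, 4, 4, 8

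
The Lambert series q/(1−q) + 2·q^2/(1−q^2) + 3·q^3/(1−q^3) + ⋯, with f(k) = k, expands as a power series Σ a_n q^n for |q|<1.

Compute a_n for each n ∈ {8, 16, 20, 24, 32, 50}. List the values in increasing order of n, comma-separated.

15, 31, 42, 60, 63, 93

[q^8] f(1)=1,f(2)=2,f(4)=4,f(8)=8 ⇒ 15
d|16:{1,2,4,8,16}  Σf=1+2+4+8+16=31
q^20  k|20↦f(k): 20:20 10:10 5:5 4:4 2:2 1:1  a_20=42
d|24:{1,2,3,4,6,8,12,24}  Σf=1+2+3+4+6+8+12+24=60
d|32:{1,2,4,8,16,32}  Σf=1+2+4+8+16+32=63
d|50:{50,25,10,5,2,1}  Σf=50+25+10+5+2+1=93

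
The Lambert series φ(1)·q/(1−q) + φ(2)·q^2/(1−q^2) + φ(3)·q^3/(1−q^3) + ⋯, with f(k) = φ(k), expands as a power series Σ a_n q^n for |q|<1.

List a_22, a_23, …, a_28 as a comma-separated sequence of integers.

d|22:{1,2,11,22}  Σφ=1+1+10+10=22
n=23: 1·23 23·1  φ→[1+22]=23
d|24:{24,12,8,6,4,3,2,1}  Σφ=8+4+4+2+2+2+1+1=24
d|25:{1,5,25}  Σφ=1+4+20=25
q^26  k|26↦φ(k): 1:1 2:1 13:12 26:12  a_26=26
n=27: 1·27 3·9 9·3 27·1  φ→[1+2+6+18]=27
[q^28] φ(1)=1,φ(2)=1,φ(4)=2,φ(7)=6,φ(14)=6,φ(28)=12 ⇒ 28

22, 23, 24, 25, 26, 27, 28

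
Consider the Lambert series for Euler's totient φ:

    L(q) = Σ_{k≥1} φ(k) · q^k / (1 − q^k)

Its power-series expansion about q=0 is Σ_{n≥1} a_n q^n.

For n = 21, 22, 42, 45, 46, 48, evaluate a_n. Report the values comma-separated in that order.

d|21:{21,7,3,1}  Σφ=12+6+2+1=21
[q^22] φ(1)=1,φ(2)=1,φ(11)=10,φ(22)=10 ⇒ 22
q^42  k|42↦φ(k): 1:1 2:1 3:2 6:2 7:6 14:6 21:12 42:12  a_42=42
[q^45] φ(45)=24,φ(15)=8,φ(9)=6,φ(5)=4,φ(3)=2,φ(1)=1 ⇒ 45
d|46:{1,2,23,46}  Σφ=1+1+22+22=46
d|48:{48,24,16,12,8,6,4,3,2,1}  Σφ=16+8+8+4+4+2+2+2+1+1=48

21, 22, 42, 45, 46, 48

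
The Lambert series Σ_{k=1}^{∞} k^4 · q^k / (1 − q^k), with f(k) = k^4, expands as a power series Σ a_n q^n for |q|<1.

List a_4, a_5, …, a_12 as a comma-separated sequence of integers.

273, 626, 1394, 2402, 4369, 6643, 10642, 14642, 22386

d|4:{4,2,1}  Σf=256+16+1=273
q^5  k|5↦f(k): 5:625 1:1  a_5=626
q^6  k|6↦f(k): 6:1296 3:81 2:16 1:1  a_6=1394
[q^7] f(1)=1,f(7)=2401 ⇒ 2402
q^8  k|8↦f(k): 8:4096 4:256 2:16 1:1  a_8=4369
[q^9] f(9)=6561,f(3)=81,f(1)=1 ⇒ 6643
d|10:{10,5,2,1}  Σf=10000+625+16+1=10642
d|11:{11,1}  Σf=14641+1=14642
q^12  k|12↦f(k): 1:1 2:16 3:81 4:256 6:1296 12:20736  a_12=22386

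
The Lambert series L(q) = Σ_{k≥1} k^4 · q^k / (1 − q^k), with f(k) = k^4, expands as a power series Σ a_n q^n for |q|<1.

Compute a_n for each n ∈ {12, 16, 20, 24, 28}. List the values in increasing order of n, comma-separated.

n=12: 12·1 6·2 4·3 3·4 2·6 1·12  f→[20736+1296+256+81+16+1]=22386
d|16:{16,8,4,2,1}  Σf=65536+4096+256+16+1=69905
[q^20] f(20)=160000,f(10)=10000,f(5)=625,f(4)=256,f(2)=16,f(1)=1 ⇒ 170898
d|24:{24,12,8,6,4,3,2,1}  Σf=331776+20736+4096+1296+256+81+16+1=358258
q^28  k|28↦f(k): 1:1 2:16 4:256 7:2401 14:38416 28:614656  a_28=655746

22386, 69905, 170898, 358258, 655746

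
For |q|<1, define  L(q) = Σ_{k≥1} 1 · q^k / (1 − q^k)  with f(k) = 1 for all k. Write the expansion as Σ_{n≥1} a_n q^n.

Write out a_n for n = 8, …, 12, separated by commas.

q^8  k|8↦f(k): 8:1 4:1 2:1 1:1  a_8=4
d|9:{9,3,1}  Σf=1+1+1=3
d|10:{1,2,5,10}  Σf=1+1+1+1=4
q^11  k|11↦f(k): 11:1 1:1  a_11=2
q^12  k|12↦f(k): 1:1 2:1 3:1 4:1 6:1 12:1  a_12=6

4, 3, 4, 2, 6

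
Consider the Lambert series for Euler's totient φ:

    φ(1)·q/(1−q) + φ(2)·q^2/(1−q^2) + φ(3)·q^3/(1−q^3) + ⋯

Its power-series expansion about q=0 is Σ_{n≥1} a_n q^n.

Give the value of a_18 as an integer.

q^18  k|18↦φ(k): 18:6 9:6 6:2 3:2 2:1 1:1  a_18=18

a_18 = 18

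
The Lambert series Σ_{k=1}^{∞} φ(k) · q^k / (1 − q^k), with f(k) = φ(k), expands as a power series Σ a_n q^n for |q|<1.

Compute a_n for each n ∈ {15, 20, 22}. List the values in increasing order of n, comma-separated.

[q^15] φ(1)=1,φ(3)=2,φ(5)=4,φ(15)=8 ⇒ 15
q^20  k|20↦φ(k): 20:8 10:4 5:4 4:2 2:1 1:1  a_20=20
[q^22] φ(1)=1,φ(2)=1,φ(11)=10,φ(22)=10 ⇒ 22

15, 20, 22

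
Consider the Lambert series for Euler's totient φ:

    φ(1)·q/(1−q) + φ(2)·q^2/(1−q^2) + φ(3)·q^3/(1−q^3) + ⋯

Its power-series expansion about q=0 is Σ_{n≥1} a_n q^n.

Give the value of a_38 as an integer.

d|38:{1,2,19,38}  Σφ=1+1+18+18=38

a_38 = 38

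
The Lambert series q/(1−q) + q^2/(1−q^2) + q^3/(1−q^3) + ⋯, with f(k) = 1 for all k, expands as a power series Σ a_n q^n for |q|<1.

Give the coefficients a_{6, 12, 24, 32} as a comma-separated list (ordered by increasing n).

n=6: 6·1 3·2 2·3 1·6  f→[1+1+1+1]=4
q^12  k|12↦f(k): 1:1 2:1 3:1 4:1 6:1 12:1  a_12=6
d|24:{1,2,3,4,6,8,12,24}  Σf=1+1+1+1+1+1+1+1=8
[q^32] f(32)=1,f(16)=1,f(8)=1,f(4)=1,f(2)=1,f(1)=1 ⇒ 6

4, 6, 8, 6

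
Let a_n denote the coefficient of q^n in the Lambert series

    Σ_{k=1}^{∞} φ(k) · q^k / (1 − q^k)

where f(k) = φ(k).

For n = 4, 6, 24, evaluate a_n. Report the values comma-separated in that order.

d|4:{1,2,4}  Σφ=1+1+2=4
d|6:{6,3,2,1}  Σφ=2+2+1+1=6
n=24: 1·24 2·12 3·8 4·6 6·4 8·3 12·2 24·1  φ→[1+1+2+2+2+4+4+8]=24

4, 6, 24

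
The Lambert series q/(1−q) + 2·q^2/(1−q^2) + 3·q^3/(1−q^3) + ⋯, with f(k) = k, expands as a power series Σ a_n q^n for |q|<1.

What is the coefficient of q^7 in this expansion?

a_7 = 8

n=7: 7·1 1·7  f→[7+1]=8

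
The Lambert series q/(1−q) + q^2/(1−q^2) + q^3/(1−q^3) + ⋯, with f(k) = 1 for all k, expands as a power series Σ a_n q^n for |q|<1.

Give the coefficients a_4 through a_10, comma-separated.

3, 2, 4, 2, 4, 3, 4

[q^4] f(1)=1,f(2)=1,f(4)=1 ⇒ 3
d|5:{5,1}  Σf=1+1=2
d|6:{1,2,3,6}  Σf=1+1+1+1=4
[q^7] f(1)=1,f(7)=1 ⇒ 2
q^8  k|8↦f(k): 8:1 4:1 2:1 1:1  a_8=4
q^9  k|9↦f(k): 1:1 3:1 9:1  a_9=3
d|10:{1,2,5,10}  Σf=1+1+1+1=4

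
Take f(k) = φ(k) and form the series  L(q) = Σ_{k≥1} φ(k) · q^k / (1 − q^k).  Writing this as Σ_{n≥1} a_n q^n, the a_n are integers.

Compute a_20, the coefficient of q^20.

d|20:{20,10,5,4,2,1}  Σφ=8+4+4+2+1+1=20

a_20 = 20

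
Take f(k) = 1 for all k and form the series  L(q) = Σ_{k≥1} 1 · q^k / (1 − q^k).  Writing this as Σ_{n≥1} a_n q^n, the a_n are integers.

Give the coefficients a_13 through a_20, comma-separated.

n=13: 1·13 13·1  f→[1+1]=2
d|14:{14,7,2,1}  Σf=1+1+1+1=4
[q^15] f(1)=1,f(3)=1,f(5)=1,f(15)=1 ⇒ 4
n=16: 16·1 8·2 4·4 2·8 1·16  f→[1+1+1+1+1]=5
n=17: 17·1 1·17  f→[1+1]=2
d|18:{18,9,6,3,2,1}  Σf=1+1+1+1+1+1=6
d|19:{1,19}  Σf=1+1=2
n=20: 20·1 10·2 5·4 4·5 2·10 1·20  f→[1+1+1+1+1+1]=6

2, 4, 4, 5, 2, 6, 2, 6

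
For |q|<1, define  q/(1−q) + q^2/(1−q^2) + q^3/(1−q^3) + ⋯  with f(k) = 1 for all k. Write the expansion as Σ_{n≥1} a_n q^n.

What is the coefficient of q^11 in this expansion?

n=11: 1·11 11·1  f→[1+1]=2

a_11 = 2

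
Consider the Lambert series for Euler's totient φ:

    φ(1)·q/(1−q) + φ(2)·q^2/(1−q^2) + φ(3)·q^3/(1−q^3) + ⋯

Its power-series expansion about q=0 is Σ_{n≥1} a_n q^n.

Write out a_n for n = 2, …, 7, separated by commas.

n=2: 2·1 1·2  φ→[1+1]=2
d|3:{1,3}  Σφ=1+2=3
n=4: 1·4 2·2 4·1  φ→[1+1+2]=4
[q^5] φ(1)=1,φ(5)=4 ⇒ 5
n=6: 1·6 2·3 3·2 6·1  φ→[1+1+2+2]=6
n=7: 1·7 7·1  φ→[1+6]=7

2, 3, 4, 5, 6, 7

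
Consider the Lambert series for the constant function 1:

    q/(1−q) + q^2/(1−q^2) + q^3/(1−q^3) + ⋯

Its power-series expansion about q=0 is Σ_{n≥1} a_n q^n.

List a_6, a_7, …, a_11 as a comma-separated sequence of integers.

4, 2, 4, 3, 4, 2

[q^6] f(1)=1,f(2)=1,f(3)=1,f(6)=1 ⇒ 4
q^7  k|7↦f(k): 1:1 7:1  a_7=2
q^8  k|8↦f(k): 8:1 4:1 2:1 1:1  a_8=4
[q^9] f(9)=1,f(3)=1,f(1)=1 ⇒ 3
d|10:{10,5,2,1}  Σf=1+1+1+1=4
d|11:{11,1}  Σf=1+1=2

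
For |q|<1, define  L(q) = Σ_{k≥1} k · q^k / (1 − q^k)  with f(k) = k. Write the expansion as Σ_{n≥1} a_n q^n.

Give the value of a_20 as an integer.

d|20:{1,2,4,5,10,20}  Σf=1+2+4+5+10+20=42

a_20 = 42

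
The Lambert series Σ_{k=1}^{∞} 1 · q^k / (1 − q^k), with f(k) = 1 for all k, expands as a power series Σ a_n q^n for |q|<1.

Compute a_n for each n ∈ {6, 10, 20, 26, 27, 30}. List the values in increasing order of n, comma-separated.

[q^6] f(6)=1,f(3)=1,f(2)=1,f(1)=1 ⇒ 4
q^10  k|10↦f(k): 1:1 2:1 5:1 10:1  a_10=4
[q^20] f(1)=1,f(2)=1,f(4)=1,f(5)=1,f(10)=1,f(20)=1 ⇒ 6
n=26: 26·1 13·2 2·13 1·26  f→[1+1+1+1]=4
[q^27] f(27)=1,f(9)=1,f(3)=1,f(1)=1 ⇒ 4
[q^30] f(1)=1,f(2)=1,f(3)=1,f(5)=1,f(6)=1,f(10)=1,f(15)=1,f(30)=1 ⇒ 8

4, 4, 6, 4, 4, 8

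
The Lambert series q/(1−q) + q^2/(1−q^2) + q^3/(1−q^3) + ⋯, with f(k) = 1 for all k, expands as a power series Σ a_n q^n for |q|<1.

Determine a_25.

[q^25] f(25)=1,f(5)=1,f(1)=1 ⇒ 3

a_25 = 3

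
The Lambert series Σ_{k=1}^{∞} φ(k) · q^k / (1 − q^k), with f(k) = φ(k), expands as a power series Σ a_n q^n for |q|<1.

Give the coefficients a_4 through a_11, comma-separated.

[q^4] φ(4)=2,φ(2)=1,φ(1)=1 ⇒ 4
q^5  k|5↦φ(k): 5:4 1:1  a_5=5
[q^6] φ(6)=2,φ(3)=2,φ(2)=1,φ(1)=1 ⇒ 6
q^7  k|7↦φ(k): 7:6 1:1  a_7=7
[q^8] φ(1)=1,φ(2)=1,φ(4)=2,φ(8)=4 ⇒ 8
[q^9] φ(1)=1,φ(3)=2,φ(9)=6 ⇒ 9
d|10:{1,2,5,10}  Σφ=1+1+4+4=10
q^11  k|11↦φ(k): 11:10 1:1  a_11=11

4, 5, 6, 7, 8, 9, 10, 11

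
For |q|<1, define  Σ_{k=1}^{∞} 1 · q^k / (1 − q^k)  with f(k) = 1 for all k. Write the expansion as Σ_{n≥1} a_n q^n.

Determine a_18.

a_18 = 6

d|18:{1,2,3,6,9,18}  Σf=1+1+1+1+1+1=6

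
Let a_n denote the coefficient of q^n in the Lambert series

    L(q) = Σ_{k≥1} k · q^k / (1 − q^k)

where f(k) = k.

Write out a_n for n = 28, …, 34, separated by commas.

56, 30, 72, 32, 63, 48, 54

q^28  k|28↦f(k): 28:28 14:14 7:7 4:4 2:2 1:1  a_28=56
[q^29] f(29)=29,f(1)=1 ⇒ 30
q^30  k|30↦f(k): 1:1 2:2 3:3 5:5 6:6 10:10 15:15 30:30  a_30=72
n=31: 1·31 31·1  f→[1+31]=32
n=32: 32·1 16·2 8·4 4·8 2·16 1·32  f→[32+16+8+4+2+1]=63
d|33:{1,3,11,33}  Σf=1+3+11+33=48
q^34  k|34↦f(k): 34:34 17:17 2:2 1:1  a_34=54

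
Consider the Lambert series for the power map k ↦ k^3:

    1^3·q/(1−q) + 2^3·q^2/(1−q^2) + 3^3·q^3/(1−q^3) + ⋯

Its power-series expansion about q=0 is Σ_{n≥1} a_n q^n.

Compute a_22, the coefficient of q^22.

a_22 = 11988

d|22:{22,11,2,1}  Σf=10648+1331+8+1=11988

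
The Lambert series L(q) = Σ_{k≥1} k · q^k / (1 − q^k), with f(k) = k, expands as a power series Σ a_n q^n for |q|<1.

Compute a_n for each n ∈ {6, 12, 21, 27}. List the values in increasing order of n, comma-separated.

12, 28, 32, 40

q^6  k|6↦f(k): 6:6 3:3 2:2 1:1  a_6=12
n=12: 12·1 6·2 4·3 3·4 2·6 1·12  f→[12+6+4+3+2+1]=28
q^21  k|21↦f(k): 21:21 7:7 3:3 1:1  a_21=32
q^27  k|27↦f(k): 27:27 9:9 3:3 1:1  a_27=40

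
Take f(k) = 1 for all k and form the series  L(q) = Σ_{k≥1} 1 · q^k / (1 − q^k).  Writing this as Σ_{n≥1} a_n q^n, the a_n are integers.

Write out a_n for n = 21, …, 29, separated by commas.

d|21:{21,7,3,1}  Σf=1+1+1+1=4
q^22  k|22↦f(k): 22:1 11:1 2:1 1:1  a_22=4
q^23  k|23↦f(k): 23:1 1:1  a_23=2
n=24: 24·1 12·2 8·3 6·4 4·6 3·8 2·12 1·24  f→[1+1+1+1+1+1+1+1]=8
n=25: 1·25 5·5 25·1  f→[1+1+1]=3
[q^26] f(26)=1,f(13)=1,f(2)=1,f(1)=1 ⇒ 4
d|27:{27,9,3,1}  Σf=1+1+1+1=4
[q^28] f(28)=1,f(14)=1,f(7)=1,f(4)=1,f(2)=1,f(1)=1 ⇒ 6
[q^29] f(29)=1,f(1)=1 ⇒ 2

4, 4, 2, 8, 3, 4, 4, 6, 2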